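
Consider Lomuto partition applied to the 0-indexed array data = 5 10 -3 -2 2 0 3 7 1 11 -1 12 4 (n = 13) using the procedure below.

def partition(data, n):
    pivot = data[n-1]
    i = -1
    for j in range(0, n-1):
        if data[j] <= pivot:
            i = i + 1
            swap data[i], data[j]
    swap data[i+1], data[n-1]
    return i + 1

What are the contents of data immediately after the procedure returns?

pivot=4, i=-1
j=0: 5>4, skip
j=1: 10>4, skip
j=2: -3≤4, i=0, swap(0,2) ⇒ -3 10 5 -2 2 0 3 7 1 11 -1 12 4
j=3: -2≤4, i=1, swap(1,3) ⇒ -3 -2 5 10 2 0 3 7 1 11 -1 12 4
j=4: 2≤4, i=2, swap(2,4) ⇒ -3 -2 2 10 5 0 3 7 1 11 -1 12 4
j=5: 0≤4, i=3, swap(3,5) ⇒ -3 -2 2 0 5 10 3 7 1 11 -1 12 4
j=6: 3≤4, i=4, swap(4,6) ⇒ -3 -2 2 0 3 10 5 7 1 11 -1 12 4
j=7: 7>4, skip
j=8: 1≤4, i=5, swap(5,8) ⇒ -3 -2 2 0 3 1 5 7 10 11 -1 12 4
j=9: 11>4, skip
j=10: -1≤4, i=6, swap(6,10) ⇒ -3 -2 2 0 3 1 -1 7 10 11 5 12 4
j=11: 12>4, skip
swap(7,12) ⇒ -3 -2 2 0 3 1 -1 4 10 11 5 12 7; return 7

-3 -2 2 0 3 1 -1 4 10 11 5 12 7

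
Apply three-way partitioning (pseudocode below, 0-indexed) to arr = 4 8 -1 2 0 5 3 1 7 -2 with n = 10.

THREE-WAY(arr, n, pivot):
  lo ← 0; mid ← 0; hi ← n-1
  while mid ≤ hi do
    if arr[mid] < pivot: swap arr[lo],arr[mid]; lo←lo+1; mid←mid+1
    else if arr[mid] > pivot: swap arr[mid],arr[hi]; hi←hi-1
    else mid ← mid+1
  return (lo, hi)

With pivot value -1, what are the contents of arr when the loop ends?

pivot = -1; lo=0, mid=0, hi=9
arr[mid]=4>-1: swap arr[0],arr[9]; hi=8 → -2 8 -1 2 0 5 3 1 7 4
arr[mid]=-2<-1: swap arr[0],arr[0]; lo=1,mid=1 → -2 8 -1 2 0 5 3 1 7 4
arr[mid]=8>-1: swap arr[1],arr[8]; hi=7 → -2 7 -1 2 0 5 3 1 8 4
arr[mid]=7>-1: swap arr[1],arr[7]; hi=6 → -2 1 -1 2 0 5 3 7 8 4
arr[mid]=1>-1: swap arr[1],arr[6]; hi=5 → -2 3 -1 2 0 5 1 7 8 4
arr[mid]=3>-1: swap arr[1],arr[5]; hi=4 → -2 5 -1 2 0 3 1 7 8 4
arr[mid]=5>-1: swap arr[1],arr[4]; hi=3 → -2 0 -1 2 5 3 1 7 8 4
arr[mid]=0>-1: swap arr[1],arr[3]; hi=2 → -2 2 -1 0 5 3 1 7 8 4
arr[mid]=2>-1: swap arr[1],arr[2]; hi=1 → -2 -1 2 0 5 3 1 7 8 4
arr[mid]=-1=-1: mid=2
end: lo=1, hi=1; arr = -2 -1 2 0 5 3 1 7 8 4

-2 -1 2 0 5 3 1 7 8 4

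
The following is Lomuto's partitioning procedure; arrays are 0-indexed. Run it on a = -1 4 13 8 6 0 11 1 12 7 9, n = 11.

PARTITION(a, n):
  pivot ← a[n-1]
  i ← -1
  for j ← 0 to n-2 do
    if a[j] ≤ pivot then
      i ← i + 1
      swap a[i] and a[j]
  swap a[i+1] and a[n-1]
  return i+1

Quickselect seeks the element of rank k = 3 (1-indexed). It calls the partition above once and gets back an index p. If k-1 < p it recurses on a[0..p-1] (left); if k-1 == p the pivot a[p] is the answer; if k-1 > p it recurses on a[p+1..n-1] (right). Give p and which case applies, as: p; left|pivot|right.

pivot = a[10] = 9; i = -1
j=0: a[0]=-1 ≤ 9 → i=0, swap a[0],a[0] (no change) → -1 4 13 8 6 0 11 1 12 7 9
j=1: a[1]=4 ≤ 9 → i=1, swap a[1],a[1] (no change) → -1 4 13 8 6 0 11 1 12 7 9
j=2: a[2]=13 > 9 → no swap
j=3: a[3]=8 ≤ 9 → i=2, swap a[2],a[3] → -1 4 8 13 6 0 11 1 12 7 9
j=4: a[4]=6 ≤ 9 → i=3, swap a[3],a[4] → -1 4 8 6 13 0 11 1 12 7 9
j=5: a[5]=0 ≤ 9 → i=4, swap a[4],a[5] → -1 4 8 6 0 13 11 1 12 7 9
j=6: a[6]=11 > 9 → no swap
j=7: a[7]=1 ≤ 9 → i=5, swap a[5],a[7] → -1 4 8 6 0 1 11 13 12 7 9
j=8: a[8]=12 > 9 → no swap
j=9: a[9]=7 ≤ 9 → i=6, swap a[6],a[9] → -1 4 8 6 0 1 7 13 12 11 9
final swap a[7],a[10] → -1 4 8 6 0 1 7 9 12 11 13; return 7
p = 7; k-1 = 2 < 7 ⇒ left

7; left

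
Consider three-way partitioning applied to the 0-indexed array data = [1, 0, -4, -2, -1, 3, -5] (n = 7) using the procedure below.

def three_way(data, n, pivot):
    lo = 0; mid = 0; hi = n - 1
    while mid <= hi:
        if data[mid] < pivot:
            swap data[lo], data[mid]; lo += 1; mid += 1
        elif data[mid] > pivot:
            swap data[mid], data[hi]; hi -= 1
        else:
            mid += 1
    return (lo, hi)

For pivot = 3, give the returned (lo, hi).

lo=0 mid=0 hi=6
1<3: swap(0,0), lo=1 mid=1 ⇒ [1, 0, -4, -2, -1, 3, -5]
0<3: swap(1,1), lo=2 mid=2 ⇒ [1, 0, -4, -2, -1, 3, -5]
-4<3: swap(2,2), lo=3 mid=3 ⇒ [1, 0, -4, -2, -1, 3, -5]
-2<3: swap(3,3), lo=4 mid=4 ⇒ [1, 0, -4, -2, -1, 3, -5]
-1<3: swap(4,4), lo=5 mid=5 ⇒ [1, 0, -4, -2, -1, 3, -5]
3=3: mid=6
-5<3: swap(5,6), lo=6 mid=7 ⇒ [1, 0, -4, -2, -1, -5, 3]
done. lo=6 hi=6; data=[1, 0, -4, -2, -1, -5, 3]

(6, 6)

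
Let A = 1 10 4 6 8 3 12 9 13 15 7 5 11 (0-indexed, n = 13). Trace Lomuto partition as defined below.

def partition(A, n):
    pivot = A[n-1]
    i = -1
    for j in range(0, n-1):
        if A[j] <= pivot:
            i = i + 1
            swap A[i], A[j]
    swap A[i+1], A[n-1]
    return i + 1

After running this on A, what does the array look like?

pivot = A[12] = 11; i = -1
j=0: A[0]=1 ≤ 11 → i=0, swap A[0],A[0] (no change) → 1 10 4 6 8 3 12 9 13 15 7 5 11
j=1: A[1]=10 ≤ 11 → i=1, swap A[1],A[1] (no change) → 1 10 4 6 8 3 12 9 13 15 7 5 11
j=2: A[2]=4 ≤ 11 → i=2, swap A[2],A[2] (no change) → 1 10 4 6 8 3 12 9 13 15 7 5 11
j=3: A[3]=6 ≤ 11 → i=3, swap A[3],A[3] (no change) → 1 10 4 6 8 3 12 9 13 15 7 5 11
j=4: A[4]=8 ≤ 11 → i=4, swap A[4],A[4] (no change) → 1 10 4 6 8 3 12 9 13 15 7 5 11
j=5: A[5]=3 ≤ 11 → i=5, swap A[5],A[5] (no change) → 1 10 4 6 8 3 12 9 13 15 7 5 11
j=6: A[6]=12 > 11 → no swap
j=7: A[7]=9 ≤ 11 → i=6, swap A[6],A[7] → 1 10 4 6 8 3 9 12 13 15 7 5 11
j=8: A[8]=13 > 11 → no swap
j=9: A[9]=15 > 11 → no swap
j=10: A[10]=7 ≤ 11 → i=7, swap A[7],A[10] → 1 10 4 6 8 3 9 7 13 15 12 5 11
j=11: A[11]=5 ≤ 11 → i=8, swap A[8],A[11] → 1 10 4 6 8 3 9 7 5 15 12 13 11
final swap A[9],A[12] → 1 10 4 6 8 3 9 7 5 11 12 13 15; return 9

1 10 4 6 8 3 9 7 5 11 12 13 15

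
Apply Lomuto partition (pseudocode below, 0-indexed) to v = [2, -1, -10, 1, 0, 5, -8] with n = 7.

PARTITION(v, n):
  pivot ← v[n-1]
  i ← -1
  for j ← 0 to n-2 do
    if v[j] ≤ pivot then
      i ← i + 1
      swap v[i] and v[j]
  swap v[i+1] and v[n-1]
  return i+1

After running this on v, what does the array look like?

pivot = v[6] = -8; i = -1
j=0: v[0]=2 > -8 → no swap
j=1: v[1]=-1 > -8 → no swap
j=2: v[2]=-10 ≤ -8 → i=0, swap v[0],v[2] → [-10, -1, 2, 1, 0, 5, -8]
j=3: v[3]=1 > -8 → no swap
j=4: v[4]=0 > -8 → no swap
j=5: v[5]=5 > -8 → no swap
final swap v[1],v[6] → [-10, -8, 2, 1, 0, 5, -1]; return 1

[-10, -8, 2, 1, 0, 5, -1]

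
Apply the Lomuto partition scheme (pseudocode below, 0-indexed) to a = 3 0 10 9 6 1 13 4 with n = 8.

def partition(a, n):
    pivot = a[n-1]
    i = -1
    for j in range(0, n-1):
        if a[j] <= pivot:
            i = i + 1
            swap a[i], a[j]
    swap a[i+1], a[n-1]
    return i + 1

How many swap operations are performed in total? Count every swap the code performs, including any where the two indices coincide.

pivot=4, i=-1
j=0: 3≤4, i=0, swap(0,0) ⇒ 3 0 10 9 6 1 13 4
j=1: 0≤4, i=1, swap(1,1) ⇒ 3 0 10 9 6 1 13 4
j=2: 10>4, skip
j=3: 9>4, skip
j=4: 6>4, skip
j=5: 1≤4, i=2, swap(2,5) ⇒ 3 0 1 9 6 10 13 4
j=6: 13>4, skip
swap(3,7) ⇒ 3 0 1 4 6 10 13 9; return 3

4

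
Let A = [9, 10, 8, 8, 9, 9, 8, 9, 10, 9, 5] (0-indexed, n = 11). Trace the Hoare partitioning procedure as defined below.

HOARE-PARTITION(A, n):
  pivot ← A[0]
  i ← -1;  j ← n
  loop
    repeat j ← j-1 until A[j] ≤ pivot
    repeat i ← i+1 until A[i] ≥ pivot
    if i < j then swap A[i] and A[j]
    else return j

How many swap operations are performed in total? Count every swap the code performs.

pivot = A[0] = 9; i = -1, j = 11
j→10 (A[10]=5≤9), i→0 (A[0]=9≥9); i<j, swap → [5, 10, 8, 8, 9, 9, 8, 9, 10, 9, 9]
j→9 (A[9]=9≤9), i→1 (A[1]=10≥9); i<j, swap → [5, 9, 8, 8, 9, 9, 8, 9, 10, 10, 9]
j→7 (A[7]=9≤9), i→4 (A[4]=9≥9); i<j, swap → [5, 9, 8, 8, 9, 9, 8, 9, 10, 10, 9]
j→6 (A[6]=8≤9), i→5 (A[5]=9≥9); i<j, swap → [5, 9, 8, 8, 9, 8, 9, 9, 10, 10, 9]
j→5, i→6; i≥j, return j=5. A = [5, 9, 8, 8, 9, 8, 9, 9, 10, 10, 9]

4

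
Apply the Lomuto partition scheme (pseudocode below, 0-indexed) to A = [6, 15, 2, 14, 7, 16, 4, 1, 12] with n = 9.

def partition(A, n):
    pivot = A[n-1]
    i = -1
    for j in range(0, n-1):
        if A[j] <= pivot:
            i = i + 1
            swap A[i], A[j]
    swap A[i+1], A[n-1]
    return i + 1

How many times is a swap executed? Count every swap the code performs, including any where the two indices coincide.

6

pivot = A[8] = 12; i = -1
j=0: A[0]=6 ≤ 12 → i=0, swap A[0],A[0] (no change) → [6, 15, 2, 14, 7, 16, 4, 1, 12]
j=1: A[1]=15 > 12 → no swap
j=2: A[2]=2 ≤ 12 → i=1, swap A[1],A[2] → [6, 2, 15, 14, 7, 16, 4, 1, 12]
j=3: A[3]=14 > 12 → no swap
j=4: A[4]=7 ≤ 12 → i=2, swap A[2],A[4] → [6, 2, 7, 14, 15, 16, 4, 1, 12]
j=5: A[5]=16 > 12 → no swap
j=6: A[6]=4 ≤ 12 → i=3, swap A[3],A[6] → [6, 2, 7, 4, 15, 16, 14, 1, 12]
j=7: A[7]=1 ≤ 12 → i=4, swap A[4],A[7] → [6, 2, 7, 4, 1, 16, 14, 15, 12]
final swap A[5],A[8] → [6, 2, 7, 4, 1, 12, 14, 15, 16]; return 5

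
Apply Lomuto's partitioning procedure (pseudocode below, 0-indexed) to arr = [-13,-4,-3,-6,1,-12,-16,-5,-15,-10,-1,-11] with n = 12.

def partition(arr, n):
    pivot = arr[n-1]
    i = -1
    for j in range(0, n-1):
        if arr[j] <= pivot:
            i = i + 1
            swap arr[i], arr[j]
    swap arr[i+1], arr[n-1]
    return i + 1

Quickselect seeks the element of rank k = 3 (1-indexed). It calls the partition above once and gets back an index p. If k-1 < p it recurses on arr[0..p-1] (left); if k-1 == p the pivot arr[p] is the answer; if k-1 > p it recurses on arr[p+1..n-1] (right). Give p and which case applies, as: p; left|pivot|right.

4; left

pivot = arr[11] = -11; i = -1
j=0: arr[0]=-13 ≤ -11 → i=0, swap arr[0],arr[0] (no change) → [-13,-4,-3,-6,1,-12,-16,-5,-15,-10,-1,-11]
j=1: arr[1]=-4 > -11 → no swap
j=2: arr[2]=-3 > -11 → no swap
j=3: arr[3]=-6 > -11 → no swap
j=4: arr[4]=1 > -11 → no swap
j=5: arr[5]=-12 ≤ -11 → i=1, swap arr[1],arr[5] → [-13,-12,-3,-6,1,-4,-16,-5,-15,-10,-1,-11]
j=6: arr[6]=-16 ≤ -11 → i=2, swap arr[2],arr[6] → [-13,-12,-16,-6,1,-4,-3,-5,-15,-10,-1,-11]
j=7: arr[7]=-5 > -11 → no swap
j=8: arr[8]=-15 ≤ -11 → i=3, swap arr[3],arr[8] → [-13,-12,-16,-15,1,-4,-3,-5,-6,-10,-1,-11]
j=9: arr[9]=-10 > -11 → no swap
j=10: arr[10]=-1 > -11 → no swap
final swap arr[4],arr[11] → [-13,-12,-16,-15,-11,-4,-3,-5,-6,-10,-1,1]; return 4
p = 4; k-1 = 2 < 4 ⇒ left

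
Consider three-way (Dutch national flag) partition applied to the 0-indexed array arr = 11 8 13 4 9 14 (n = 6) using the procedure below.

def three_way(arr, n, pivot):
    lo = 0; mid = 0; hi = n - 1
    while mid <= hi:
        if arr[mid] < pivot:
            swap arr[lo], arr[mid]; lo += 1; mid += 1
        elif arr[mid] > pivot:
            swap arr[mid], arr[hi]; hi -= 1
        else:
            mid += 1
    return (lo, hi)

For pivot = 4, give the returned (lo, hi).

pivot = 4; lo=0, mid=0, hi=5
arr[mid]=11>4: swap arr[0],arr[5]; hi=4 → 14 8 13 4 9 11
arr[mid]=14>4: swap arr[0],arr[4]; hi=3 → 9 8 13 4 14 11
arr[mid]=9>4: swap arr[0],arr[3]; hi=2 → 4 8 13 9 14 11
arr[mid]=4=4: mid=1
arr[mid]=8>4: swap arr[1],arr[2]; hi=1 → 4 13 8 9 14 11
arr[mid]=13>4: swap arr[1],arr[1]; hi=0 → 4 13 8 9 14 11
end: lo=0, hi=0; arr = 4 13 8 9 14 11

(0, 0)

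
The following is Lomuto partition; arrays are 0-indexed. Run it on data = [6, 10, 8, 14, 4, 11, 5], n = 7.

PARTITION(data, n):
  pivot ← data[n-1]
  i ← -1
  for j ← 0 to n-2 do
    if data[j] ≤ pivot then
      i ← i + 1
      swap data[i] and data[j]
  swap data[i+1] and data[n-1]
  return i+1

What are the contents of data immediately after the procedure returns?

pivot=5, i=-1
j=0: 6>5, skip
j=1: 10>5, skip
j=2: 8>5, skip
j=3: 14>5, skip
j=4: 4≤5, i=0, swap(0,4) ⇒ [4, 10, 8, 14, 6, 11, 5]
j=5: 11>5, skip
swap(1,6) ⇒ [4, 5, 8, 14, 6, 11, 10]; return 1

[4, 5, 8, 14, 6, 11, 10]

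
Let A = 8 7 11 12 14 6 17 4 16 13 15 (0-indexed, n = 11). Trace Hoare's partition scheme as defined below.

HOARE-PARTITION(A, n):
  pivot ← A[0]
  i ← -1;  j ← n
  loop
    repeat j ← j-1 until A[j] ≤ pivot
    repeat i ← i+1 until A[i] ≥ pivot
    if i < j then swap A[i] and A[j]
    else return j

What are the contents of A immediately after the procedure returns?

pivot=8
j stops at 7 (4), i stops at 0 (8); swap ⇒ 4 7 11 12 14 6 17 8 16 13 15
j stops at 5 (6), i stops at 2 (11); swap ⇒ 4 7 6 12 14 11 17 8 16 13 15
j stops at 2, i stops at 3; i≥j ⇒ return 2. A=4 7 6 12 14 11 17 8 16 13 15

4 7 6 12 14 11 17 8 16 13 15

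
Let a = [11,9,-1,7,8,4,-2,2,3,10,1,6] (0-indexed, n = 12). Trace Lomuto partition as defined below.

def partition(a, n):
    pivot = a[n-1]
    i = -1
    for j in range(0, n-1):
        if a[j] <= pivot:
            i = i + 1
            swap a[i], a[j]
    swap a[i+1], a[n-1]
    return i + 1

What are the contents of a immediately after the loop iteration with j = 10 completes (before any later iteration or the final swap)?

[-1,4,-2,2,3,1,11,7,8,10,9,6]

pivot=6, i=-1
j=0: 11>6, skip
j=1: 9>6, skip
j=2: -1≤6, i=0, swap(0,2) ⇒ [-1,9,11,7,8,4,-2,2,3,10,1,6]
j=3: 7>6, skip
j=4: 8>6, skip
j=5: 4≤6, i=1, swap(1,5) ⇒ [-1,4,11,7,8,9,-2,2,3,10,1,6]
j=6: -2≤6, i=2, swap(2,6) ⇒ [-1,4,-2,7,8,9,11,2,3,10,1,6]
j=7: 2≤6, i=3, swap(3,7) ⇒ [-1,4,-2,2,8,9,11,7,3,10,1,6]
j=8: 3≤6, i=4, swap(4,8) ⇒ [-1,4,-2,2,3,9,11,7,8,10,1,6]
j=9: 10>6, skip
j=10: 1≤6, i=5, swap(5,10) ⇒ [-1,4,-2,2,3,1,11,7,8,10,9,6]
(after j=10) a = [-1,4,-2,2,3,1,11,7,8,10,9,6]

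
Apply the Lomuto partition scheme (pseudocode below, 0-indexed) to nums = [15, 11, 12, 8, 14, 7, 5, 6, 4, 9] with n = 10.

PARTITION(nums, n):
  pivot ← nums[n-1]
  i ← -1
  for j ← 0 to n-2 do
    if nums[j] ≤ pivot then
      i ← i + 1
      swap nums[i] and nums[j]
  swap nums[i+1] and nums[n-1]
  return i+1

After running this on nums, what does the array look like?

pivot = nums[9] = 9; i = -1
j=0: nums[0]=15 > 9 → no swap
j=1: nums[1]=11 > 9 → no swap
j=2: nums[2]=12 > 9 → no swap
j=3: nums[3]=8 ≤ 9 → i=0, swap nums[0],nums[3] → [8, 11, 12, 15, 14, 7, 5, 6, 4, 9]
j=4: nums[4]=14 > 9 → no swap
j=5: nums[5]=7 ≤ 9 → i=1, swap nums[1],nums[5] → [8, 7, 12, 15, 14, 11, 5, 6, 4, 9]
j=6: nums[6]=5 ≤ 9 → i=2, swap nums[2],nums[6] → [8, 7, 5, 15, 14, 11, 12, 6, 4, 9]
j=7: nums[7]=6 ≤ 9 → i=3, swap nums[3],nums[7] → [8, 7, 5, 6, 14, 11, 12, 15, 4, 9]
j=8: nums[8]=4 ≤ 9 → i=4, swap nums[4],nums[8] → [8, 7, 5, 6, 4, 11, 12, 15, 14, 9]
final swap nums[5],nums[9] → [8, 7, 5, 6, 4, 9, 12, 15, 14, 11]; return 5

[8, 7, 5, 6, 4, 9, 12, 15, 14, 11]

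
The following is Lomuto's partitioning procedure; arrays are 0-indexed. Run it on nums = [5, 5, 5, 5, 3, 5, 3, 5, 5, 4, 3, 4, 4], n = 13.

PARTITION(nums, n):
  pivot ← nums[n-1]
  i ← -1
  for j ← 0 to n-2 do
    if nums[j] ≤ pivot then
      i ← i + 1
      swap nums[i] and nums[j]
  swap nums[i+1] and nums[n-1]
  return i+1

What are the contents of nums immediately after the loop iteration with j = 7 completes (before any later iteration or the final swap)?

pivot = nums[12] = 4; i = -1
j=0: nums[0]=5 > 4 → no swap
j=1: nums[1]=5 > 4 → no swap
j=2: nums[2]=5 > 4 → no swap
j=3: nums[3]=5 > 4 → no swap
j=4: nums[4]=3 ≤ 4 → i=0, swap nums[0],nums[4] → [3, 5, 5, 5, 5, 5, 3, 5, 5, 4, 3, 4, 4]
j=5: nums[5]=5 > 4 → no swap
j=6: nums[6]=3 ≤ 4 → i=1, swap nums[1],nums[6] → [3, 3, 5, 5, 5, 5, 5, 5, 5, 4, 3, 4, 4]
j=7: nums[7]=5 > 4 → no swap
(after j=7) nums = [3, 3, 5, 5, 5, 5, 5, 5, 5, 4, 3, 4, 4]

[3, 3, 5, 5, 5, 5, 5, 5, 5, 4, 3, 4, 4]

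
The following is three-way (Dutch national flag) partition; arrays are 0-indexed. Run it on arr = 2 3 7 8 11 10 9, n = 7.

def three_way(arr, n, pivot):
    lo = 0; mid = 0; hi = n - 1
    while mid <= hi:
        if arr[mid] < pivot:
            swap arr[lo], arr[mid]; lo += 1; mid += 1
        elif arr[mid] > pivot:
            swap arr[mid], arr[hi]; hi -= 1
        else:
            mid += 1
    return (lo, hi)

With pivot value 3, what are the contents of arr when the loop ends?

lo=0 mid=0 hi=6
2<3: swap(0,0), lo=1 mid=1 ⇒ 2 3 7 8 11 10 9
3=3: mid=2
7>3: swap(2,6), hi=5 ⇒ 2 3 9 8 11 10 7
9>3: swap(2,5), hi=4 ⇒ 2 3 10 8 11 9 7
10>3: swap(2,4), hi=3 ⇒ 2 3 11 8 10 9 7
11>3: swap(2,3), hi=2 ⇒ 2 3 8 11 10 9 7
8>3: swap(2,2), hi=1 ⇒ 2 3 8 11 10 9 7
done. lo=1 hi=1; arr=2 3 8 11 10 9 7

2 3 8 11 10 9 7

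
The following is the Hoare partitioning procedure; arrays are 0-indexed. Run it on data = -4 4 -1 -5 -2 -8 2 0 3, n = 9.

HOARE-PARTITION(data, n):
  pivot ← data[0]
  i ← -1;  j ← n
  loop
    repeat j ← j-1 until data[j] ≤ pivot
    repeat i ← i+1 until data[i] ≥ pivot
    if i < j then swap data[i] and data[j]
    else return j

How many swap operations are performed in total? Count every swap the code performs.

2

pivot = data[0] = -4; i = -1, j = 9
j→5 (data[5]=-8≤-4), i→0 (data[0]=-4≥-4); i<j, swap → -8 4 -1 -5 -2 -4 2 0 3
j→3 (data[3]=-5≤-4), i→1 (data[1]=4≥-4); i<j, swap → -8 -5 -1 4 -2 -4 2 0 3
j→1, i→2; i≥j, return j=1. data = -8 -5 -1 4 -2 -4 2 0 3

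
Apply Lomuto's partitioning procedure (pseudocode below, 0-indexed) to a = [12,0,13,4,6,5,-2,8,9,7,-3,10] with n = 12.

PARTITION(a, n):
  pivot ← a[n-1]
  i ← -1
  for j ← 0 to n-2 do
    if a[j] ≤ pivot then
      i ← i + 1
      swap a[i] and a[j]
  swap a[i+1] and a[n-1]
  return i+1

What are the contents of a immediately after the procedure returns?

[0,4,6,5,-2,8,9,7,-3,10,13,12]

pivot=10, i=-1
j=0: 12>10, skip
j=1: 0≤10, i=0, swap(0,1) ⇒ [0,12,13,4,6,5,-2,8,9,7,-3,10]
j=2: 13>10, skip
j=3: 4≤10, i=1, swap(1,3) ⇒ [0,4,13,12,6,5,-2,8,9,7,-3,10]
j=4: 6≤10, i=2, swap(2,4) ⇒ [0,4,6,12,13,5,-2,8,9,7,-3,10]
j=5: 5≤10, i=3, swap(3,5) ⇒ [0,4,6,5,13,12,-2,8,9,7,-3,10]
j=6: -2≤10, i=4, swap(4,6) ⇒ [0,4,6,5,-2,12,13,8,9,7,-3,10]
j=7: 8≤10, i=5, swap(5,7) ⇒ [0,4,6,5,-2,8,13,12,9,7,-3,10]
j=8: 9≤10, i=6, swap(6,8) ⇒ [0,4,6,5,-2,8,9,12,13,7,-3,10]
j=9: 7≤10, i=7, swap(7,9) ⇒ [0,4,6,5,-2,8,9,7,13,12,-3,10]
j=10: -3≤10, i=8, swap(8,10) ⇒ [0,4,6,5,-2,8,9,7,-3,12,13,10]
swap(9,11) ⇒ [0,4,6,5,-2,8,9,7,-3,10,13,12]; return 9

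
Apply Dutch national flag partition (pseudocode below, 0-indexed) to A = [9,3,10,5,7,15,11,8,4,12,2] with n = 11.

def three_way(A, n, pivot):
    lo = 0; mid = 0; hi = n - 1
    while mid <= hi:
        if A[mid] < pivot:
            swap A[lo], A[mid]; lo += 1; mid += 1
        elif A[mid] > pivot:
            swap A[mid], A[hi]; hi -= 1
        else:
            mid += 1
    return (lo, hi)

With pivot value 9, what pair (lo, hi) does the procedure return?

pivot = 9; lo=0, mid=0, hi=10
A[mid]=9=9: mid=1
A[mid]=3<9: swap A[0],A[1]; lo=1,mid=2 → [3,9,10,5,7,15,11,8,4,12,2]
A[mid]=10>9: swap A[2],A[10]; hi=9 → [3,9,2,5,7,15,11,8,4,12,10]
A[mid]=2<9: swap A[1],A[2]; lo=2,mid=3 → [3,2,9,5,7,15,11,8,4,12,10]
A[mid]=5<9: swap A[2],A[3]; lo=3,mid=4 → [3,2,5,9,7,15,11,8,4,12,10]
A[mid]=7<9: swap A[3],A[4]; lo=4,mid=5 → [3,2,5,7,9,15,11,8,4,12,10]
A[mid]=15>9: swap A[5],A[9]; hi=8 → [3,2,5,7,9,12,11,8,4,15,10]
A[mid]=12>9: swap A[5],A[8]; hi=7 → [3,2,5,7,9,4,11,8,12,15,10]
A[mid]=4<9: swap A[4],A[5]; lo=5,mid=6 → [3,2,5,7,4,9,11,8,12,15,10]
A[mid]=11>9: swap A[6],A[7]; hi=6 → [3,2,5,7,4,9,8,11,12,15,10]
A[mid]=8<9: swap A[5],A[6]; lo=6,mid=7 → [3,2,5,7,4,8,9,11,12,15,10]
end: lo=6, hi=6; A = [3,2,5,7,4,8,9,11,12,15,10]

(6, 6)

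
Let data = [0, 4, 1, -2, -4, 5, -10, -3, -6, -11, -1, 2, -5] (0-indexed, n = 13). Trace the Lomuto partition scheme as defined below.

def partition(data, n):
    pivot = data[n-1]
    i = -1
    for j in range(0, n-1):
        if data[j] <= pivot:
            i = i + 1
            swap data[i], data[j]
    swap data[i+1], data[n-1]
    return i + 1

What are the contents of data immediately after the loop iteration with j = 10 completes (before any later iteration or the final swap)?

[-10, -6, -11, -2, -4, 5, 0, -3, 4, 1, -1, 2, -5]

pivot = data[12] = -5; i = -1
j=0: data[0]=0 > -5 → no swap
j=1: data[1]=4 > -5 → no swap
j=2: data[2]=1 > -5 → no swap
j=3: data[3]=-2 > -5 → no swap
j=4: data[4]=-4 > -5 → no swap
j=5: data[5]=5 > -5 → no swap
j=6: data[6]=-10 ≤ -5 → i=0, swap data[0],data[6] → [-10, 4, 1, -2, -4, 5, 0, -3, -6, -11, -1, 2, -5]
j=7: data[7]=-3 > -5 → no swap
j=8: data[8]=-6 ≤ -5 → i=1, swap data[1],data[8] → [-10, -6, 1, -2, -4, 5, 0, -3, 4, -11, -1, 2, -5]
j=9: data[9]=-11 ≤ -5 → i=2, swap data[2],data[9] → [-10, -6, -11, -2, -4, 5, 0, -3, 4, 1, -1, 2, -5]
j=10: data[10]=-1 > -5 → no swap
(after j=10) data = [-10, -6, -11, -2, -4, 5, 0, -3, 4, 1, -1, 2, -5]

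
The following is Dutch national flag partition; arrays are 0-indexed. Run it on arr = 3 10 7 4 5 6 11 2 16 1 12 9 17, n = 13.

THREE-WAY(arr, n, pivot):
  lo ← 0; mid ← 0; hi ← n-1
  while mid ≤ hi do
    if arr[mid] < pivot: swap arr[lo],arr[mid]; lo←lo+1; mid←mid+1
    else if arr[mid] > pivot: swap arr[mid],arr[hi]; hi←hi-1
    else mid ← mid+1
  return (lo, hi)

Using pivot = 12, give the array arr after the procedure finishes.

3 10 7 4 5 6 11 2 9 1 12 17 16

pivot = 12; lo=0, mid=0, hi=12
arr[mid]=3<12: swap arr[0],arr[0]; lo=1,mid=1 → 3 10 7 4 5 6 11 2 16 1 12 9 17
arr[mid]=10<12: swap arr[1],arr[1]; lo=2,mid=2 → 3 10 7 4 5 6 11 2 16 1 12 9 17
arr[mid]=7<12: swap arr[2],arr[2]; lo=3,mid=3 → 3 10 7 4 5 6 11 2 16 1 12 9 17
arr[mid]=4<12: swap arr[3],arr[3]; lo=4,mid=4 → 3 10 7 4 5 6 11 2 16 1 12 9 17
arr[mid]=5<12: swap arr[4],arr[4]; lo=5,mid=5 → 3 10 7 4 5 6 11 2 16 1 12 9 17
arr[mid]=6<12: swap arr[5],arr[5]; lo=6,mid=6 → 3 10 7 4 5 6 11 2 16 1 12 9 17
arr[mid]=11<12: swap arr[6],arr[6]; lo=7,mid=7 → 3 10 7 4 5 6 11 2 16 1 12 9 17
arr[mid]=2<12: swap arr[7],arr[7]; lo=8,mid=8 → 3 10 7 4 5 6 11 2 16 1 12 9 17
arr[mid]=16>12: swap arr[8],arr[12]; hi=11 → 3 10 7 4 5 6 11 2 17 1 12 9 16
arr[mid]=17>12: swap arr[8],arr[11]; hi=10 → 3 10 7 4 5 6 11 2 9 1 12 17 16
arr[mid]=9<12: swap arr[8],arr[8]; lo=9,mid=9 → 3 10 7 4 5 6 11 2 9 1 12 17 16
arr[mid]=1<12: swap arr[9],arr[9]; lo=10,mid=10 → 3 10 7 4 5 6 11 2 9 1 12 17 16
arr[mid]=12=12: mid=11
end: lo=10, hi=10; arr = 3 10 7 4 5 6 11 2 9 1 12 17 16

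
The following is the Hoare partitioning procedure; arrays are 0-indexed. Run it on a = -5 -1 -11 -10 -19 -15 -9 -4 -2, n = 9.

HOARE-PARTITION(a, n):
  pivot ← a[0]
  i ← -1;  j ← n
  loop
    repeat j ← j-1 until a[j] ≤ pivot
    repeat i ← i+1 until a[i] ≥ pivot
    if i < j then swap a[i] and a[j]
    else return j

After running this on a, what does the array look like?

pivot = a[0] = -5; i = -1, j = 9
j→6 (a[6]=-9≤-5), i→0 (a[0]=-5≥-5); i<j, swap → -9 -1 -11 -10 -19 -15 -5 -4 -2
j→5 (a[5]=-15≤-5), i→1 (a[1]=-1≥-5); i<j, swap → -9 -15 -11 -10 -19 -1 -5 -4 -2
j→4, i→5; i≥j, return j=4. a = -9 -15 -11 -10 -19 -1 -5 -4 -2

-9 -15 -11 -10 -19 -1 -5 -4 -2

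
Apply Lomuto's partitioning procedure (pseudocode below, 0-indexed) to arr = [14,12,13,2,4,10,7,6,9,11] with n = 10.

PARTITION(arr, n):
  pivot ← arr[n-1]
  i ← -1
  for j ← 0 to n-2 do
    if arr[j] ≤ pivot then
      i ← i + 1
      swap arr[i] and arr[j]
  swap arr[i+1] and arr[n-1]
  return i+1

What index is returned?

6

pivot = arr[9] = 11; i = -1
j=0: arr[0]=14 > 11 → no swap
j=1: arr[1]=12 > 11 → no swap
j=2: arr[2]=13 > 11 → no swap
j=3: arr[3]=2 ≤ 11 → i=0, swap arr[0],arr[3] → [2,12,13,14,4,10,7,6,9,11]
j=4: arr[4]=4 ≤ 11 → i=1, swap arr[1],arr[4] → [2,4,13,14,12,10,7,6,9,11]
j=5: arr[5]=10 ≤ 11 → i=2, swap arr[2],arr[5] → [2,4,10,14,12,13,7,6,9,11]
j=6: arr[6]=7 ≤ 11 → i=3, swap arr[3],arr[6] → [2,4,10,7,12,13,14,6,9,11]
j=7: arr[7]=6 ≤ 11 → i=4, swap arr[4],arr[7] → [2,4,10,7,6,13,14,12,9,11]
j=8: arr[8]=9 ≤ 11 → i=5, swap arr[5],arr[8] → [2,4,10,7,6,9,14,12,13,11]
final swap arr[6],arr[9] → [2,4,10,7,6,9,11,12,13,14]; return 6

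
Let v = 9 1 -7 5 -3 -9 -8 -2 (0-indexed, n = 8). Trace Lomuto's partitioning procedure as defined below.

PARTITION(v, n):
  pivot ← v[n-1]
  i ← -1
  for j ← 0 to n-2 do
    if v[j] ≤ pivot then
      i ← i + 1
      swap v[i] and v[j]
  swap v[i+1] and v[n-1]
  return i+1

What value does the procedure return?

pivot=-2, i=-1
j=0: 9>-2, skip
j=1: 1>-2, skip
j=2: -7≤-2, i=0, swap(0,2) ⇒ -7 1 9 5 -3 -9 -8 -2
j=3: 5>-2, skip
j=4: -3≤-2, i=1, swap(1,4) ⇒ -7 -3 9 5 1 -9 -8 -2
j=5: -9≤-2, i=2, swap(2,5) ⇒ -7 -3 -9 5 1 9 -8 -2
j=6: -8≤-2, i=3, swap(3,6) ⇒ -7 -3 -9 -8 1 9 5 -2
swap(4,7) ⇒ -7 -3 -9 -8 -2 9 5 1; return 4

4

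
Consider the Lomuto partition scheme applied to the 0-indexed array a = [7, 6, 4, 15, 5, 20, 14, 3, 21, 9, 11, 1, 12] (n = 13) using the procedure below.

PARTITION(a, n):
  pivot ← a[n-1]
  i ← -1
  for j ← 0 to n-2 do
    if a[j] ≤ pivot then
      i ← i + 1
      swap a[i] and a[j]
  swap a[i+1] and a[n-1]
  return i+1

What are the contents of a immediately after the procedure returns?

[7, 6, 4, 5, 3, 9, 11, 1, 12, 20, 14, 15, 21]

pivot = a[12] = 12; i = -1
j=0: a[0]=7 ≤ 12 → i=0, swap a[0],a[0] (no change) → [7, 6, 4, 15, 5, 20, 14, 3, 21, 9, 11, 1, 12]
j=1: a[1]=6 ≤ 12 → i=1, swap a[1],a[1] (no change) → [7, 6, 4, 15, 5, 20, 14, 3, 21, 9, 11, 1, 12]
j=2: a[2]=4 ≤ 12 → i=2, swap a[2],a[2] (no change) → [7, 6, 4, 15, 5, 20, 14, 3, 21, 9, 11, 1, 12]
j=3: a[3]=15 > 12 → no swap
j=4: a[4]=5 ≤ 12 → i=3, swap a[3],a[4] → [7, 6, 4, 5, 15, 20, 14, 3, 21, 9, 11, 1, 12]
j=5: a[5]=20 > 12 → no swap
j=6: a[6]=14 > 12 → no swap
j=7: a[7]=3 ≤ 12 → i=4, swap a[4],a[7] → [7, 6, 4, 5, 3, 20, 14, 15, 21, 9, 11, 1, 12]
j=8: a[8]=21 > 12 → no swap
j=9: a[9]=9 ≤ 12 → i=5, swap a[5],a[9] → [7, 6, 4, 5, 3, 9, 14, 15, 21, 20, 11, 1, 12]
j=10: a[10]=11 ≤ 12 → i=6, swap a[6],a[10] → [7, 6, 4, 5, 3, 9, 11, 15, 21, 20, 14, 1, 12]
j=11: a[11]=1 ≤ 12 → i=7, swap a[7],a[11] → [7, 6, 4, 5, 3, 9, 11, 1, 21, 20, 14, 15, 12]
final swap a[8],a[12] → [7, 6, 4, 5, 3, 9, 11, 1, 12, 20, 14, 15, 21]; return 8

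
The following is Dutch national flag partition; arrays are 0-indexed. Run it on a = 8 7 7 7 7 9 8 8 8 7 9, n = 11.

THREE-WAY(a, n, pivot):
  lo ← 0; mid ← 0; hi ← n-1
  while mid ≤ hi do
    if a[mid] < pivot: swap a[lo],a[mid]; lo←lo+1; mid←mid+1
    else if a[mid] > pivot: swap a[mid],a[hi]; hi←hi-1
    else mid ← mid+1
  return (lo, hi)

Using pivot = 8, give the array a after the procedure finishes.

7 7 7 7 7 8 8 8 8 9 9

pivot = 8; lo=0, mid=0, hi=10
a[mid]=8=8: mid=1
a[mid]=7<8: swap a[0],a[1]; lo=1,mid=2 → 7 8 7 7 7 9 8 8 8 7 9
a[mid]=7<8: swap a[1],a[2]; lo=2,mid=3 → 7 7 8 7 7 9 8 8 8 7 9
a[mid]=7<8: swap a[2],a[3]; lo=3,mid=4 → 7 7 7 8 7 9 8 8 8 7 9
a[mid]=7<8: swap a[3],a[4]; lo=4,mid=5 → 7 7 7 7 8 9 8 8 8 7 9
a[mid]=9>8: swap a[5],a[10]; hi=9 → 7 7 7 7 8 9 8 8 8 7 9
a[mid]=9>8: swap a[5],a[9]; hi=8 → 7 7 7 7 8 7 8 8 8 9 9
a[mid]=7<8: swap a[4],a[5]; lo=5,mid=6 → 7 7 7 7 7 8 8 8 8 9 9
a[mid]=8=8: mid=7
a[mid]=8=8: mid=8
a[mid]=8=8: mid=9
end: lo=5, hi=8; a = 7 7 7 7 7 8 8 8 8 9 9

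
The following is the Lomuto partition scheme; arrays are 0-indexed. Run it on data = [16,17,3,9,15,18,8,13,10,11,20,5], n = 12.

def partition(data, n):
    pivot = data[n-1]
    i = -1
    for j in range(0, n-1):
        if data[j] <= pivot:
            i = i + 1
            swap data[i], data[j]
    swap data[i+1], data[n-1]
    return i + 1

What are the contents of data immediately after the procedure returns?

[3,5,16,9,15,18,8,13,10,11,20,17]

pivot = data[11] = 5; i = -1
j=0: data[0]=16 > 5 → no swap
j=1: data[1]=17 > 5 → no swap
j=2: data[2]=3 ≤ 5 → i=0, swap data[0],data[2] → [3,17,16,9,15,18,8,13,10,11,20,5]
j=3: data[3]=9 > 5 → no swap
j=4: data[4]=15 > 5 → no swap
j=5: data[5]=18 > 5 → no swap
j=6: data[6]=8 > 5 → no swap
j=7: data[7]=13 > 5 → no swap
j=8: data[8]=10 > 5 → no swap
j=9: data[9]=11 > 5 → no swap
j=10: data[10]=20 > 5 → no swap
final swap data[1],data[11] → [3,5,16,9,15,18,8,13,10,11,20,17]; return 1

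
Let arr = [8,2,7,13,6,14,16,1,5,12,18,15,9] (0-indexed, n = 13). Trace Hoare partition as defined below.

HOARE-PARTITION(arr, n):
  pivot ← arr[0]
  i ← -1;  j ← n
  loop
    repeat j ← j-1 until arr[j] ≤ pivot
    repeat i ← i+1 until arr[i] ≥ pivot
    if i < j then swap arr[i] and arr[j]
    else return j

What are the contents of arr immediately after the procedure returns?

[5,2,7,1,6,14,16,13,8,12,18,15,9]

pivot=8
j stops at 8 (5), i stops at 0 (8); swap ⇒ [5,2,7,13,6,14,16,1,8,12,18,15,9]
j stops at 7 (1), i stops at 3 (13); swap ⇒ [5,2,7,1,6,14,16,13,8,12,18,15,9]
j stops at 4, i stops at 5; i≥j ⇒ return 4. arr=[5,2,7,1,6,14,16,13,8,12,18,15,9]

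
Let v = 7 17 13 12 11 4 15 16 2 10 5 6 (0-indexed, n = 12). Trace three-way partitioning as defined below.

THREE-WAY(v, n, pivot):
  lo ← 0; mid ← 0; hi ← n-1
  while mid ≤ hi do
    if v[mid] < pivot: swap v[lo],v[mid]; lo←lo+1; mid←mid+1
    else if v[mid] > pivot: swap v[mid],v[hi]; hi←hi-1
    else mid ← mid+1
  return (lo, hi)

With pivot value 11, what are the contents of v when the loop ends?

pivot = 11; lo=0, mid=0, hi=11
v[mid]=7<11: swap v[0],v[0]; lo=1,mid=1 → 7 17 13 12 11 4 15 16 2 10 5 6
v[mid]=17>11: swap v[1],v[11]; hi=10 → 7 6 13 12 11 4 15 16 2 10 5 17
v[mid]=6<11: swap v[1],v[1]; lo=2,mid=2 → 7 6 13 12 11 4 15 16 2 10 5 17
v[mid]=13>11: swap v[2],v[10]; hi=9 → 7 6 5 12 11 4 15 16 2 10 13 17
v[mid]=5<11: swap v[2],v[2]; lo=3,mid=3 → 7 6 5 12 11 4 15 16 2 10 13 17
v[mid]=12>11: swap v[3],v[9]; hi=8 → 7 6 5 10 11 4 15 16 2 12 13 17
v[mid]=10<11: swap v[3],v[3]; lo=4,mid=4 → 7 6 5 10 11 4 15 16 2 12 13 17
v[mid]=11=11: mid=5
v[mid]=4<11: swap v[4],v[5]; lo=5,mid=6 → 7 6 5 10 4 11 15 16 2 12 13 17
v[mid]=15>11: swap v[6],v[8]; hi=7 → 7 6 5 10 4 11 2 16 15 12 13 17
v[mid]=2<11: swap v[5],v[6]; lo=6,mid=7 → 7 6 5 10 4 2 11 16 15 12 13 17
v[mid]=16>11: swap v[7],v[7]; hi=6 → 7 6 5 10 4 2 11 16 15 12 13 17
end: lo=6, hi=6; v = 7 6 5 10 4 2 11 16 15 12 13 17

7 6 5 10 4 2 11 16 15 12 13 17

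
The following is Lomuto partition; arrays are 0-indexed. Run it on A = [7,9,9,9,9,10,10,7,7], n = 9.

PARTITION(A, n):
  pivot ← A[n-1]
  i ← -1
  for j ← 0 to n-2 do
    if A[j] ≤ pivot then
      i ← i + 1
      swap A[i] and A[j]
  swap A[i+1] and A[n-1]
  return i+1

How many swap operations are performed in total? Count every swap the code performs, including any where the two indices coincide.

3

pivot=7, i=-1
j=0: 7≤7, i=0, swap(0,0) ⇒ [7,9,9,9,9,10,10,7,7]
j=1: 9>7, skip
j=2: 9>7, skip
j=3: 9>7, skip
j=4: 9>7, skip
j=5: 10>7, skip
j=6: 10>7, skip
j=7: 7≤7, i=1, swap(1,7) ⇒ [7,7,9,9,9,10,10,9,7]
swap(2,8) ⇒ [7,7,7,9,9,10,10,9,9]; return 2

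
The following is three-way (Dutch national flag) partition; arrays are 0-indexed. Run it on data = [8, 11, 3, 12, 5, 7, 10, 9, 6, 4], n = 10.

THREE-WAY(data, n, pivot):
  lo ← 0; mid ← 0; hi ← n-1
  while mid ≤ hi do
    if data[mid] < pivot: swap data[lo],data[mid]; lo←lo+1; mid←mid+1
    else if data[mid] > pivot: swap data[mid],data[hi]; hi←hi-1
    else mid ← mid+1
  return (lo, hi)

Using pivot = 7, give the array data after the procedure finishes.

[4, 6, 3, 5, 7, 10, 9, 12, 11, 8]

pivot = 7; lo=0, mid=0, hi=9
data[mid]=8>7: swap data[0],data[9]; hi=8 → [4, 11, 3, 12, 5, 7, 10, 9, 6, 8]
data[mid]=4<7: swap data[0],data[0]; lo=1,mid=1 → [4, 11, 3, 12, 5, 7, 10, 9, 6, 8]
data[mid]=11>7: swap data[1],data[8]; hi=7 → [4, 6, 3, 12, 5, 7, 10, 9, 11, 8]
data[mid]=6<7: swap data[1],data[1]; lo=2,mid=2 → [4, 6, 3, 12, 5, 7, 10, 9, 11, 8]
data[mid]=3<7: swap data[2],data[2]; lo=3,mid=3 → [4, 6, 3, 12, 5, 7, 10, 9, 11, 8]
data[mid]=12>7: swap data[3],data[7]; hi=6 → [4, 6, 3, 9, 5, 7, 10, 12, 11, 8]
data[mid]=9>7: swap data[3],data[6]; hi=5 → [4, 6, 3, 10, 5, 7, 9, 12, 11, 8]
data[mid]=10>7: swap data[3],data[5]; hi=4 → [4, 6, 3, 7, 5, 10, 9, 12, 11, 8]
data[mid]=7=7: mid=4
data[mid]=5<7: swap data[3],data[4]; lo=4,mid=5 → [4, 6, 3, 5, 7, 10, 9, 12, 11, 8]
end: lo=4, hi=4; data = [4, 6, 3, 5, 7, 10, 9, 12, 11, 8]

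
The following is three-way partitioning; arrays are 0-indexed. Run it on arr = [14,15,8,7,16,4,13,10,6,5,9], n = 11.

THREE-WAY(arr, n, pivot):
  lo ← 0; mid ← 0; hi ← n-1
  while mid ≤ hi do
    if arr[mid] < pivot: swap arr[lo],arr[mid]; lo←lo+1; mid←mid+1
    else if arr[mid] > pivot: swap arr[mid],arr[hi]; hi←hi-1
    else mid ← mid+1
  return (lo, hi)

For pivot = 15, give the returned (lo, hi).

(9, 9)

pivot = 15; lo=0, mid=0, hi=10
arr[mid]=14<15: swap arr[0],arr[0]; lo=1,mid=1 → [14,15,8,7,16,4,13,10,6,5,9]
arr[mid]=15=15: mid=2
arr[mid]=8<15: swap arr[1],arr[2]; lo=2,mid=3 → [14,8,15,7,16,4,13,10,6,5,9]
arr[mid]=7<15: swap arr[2],arr[3]; lo=3,mid=4 → [14,8,7,15,16,4,13,10,6,5,9]
arr[mid]=16>15: swap arr[4],arr[10]; hi=9 → [14,8,7,15,9,4,13,10,6,5,16]
arr[mid]=9<15: swap arr[3],arr[4]; lo=4,mid=5 → [14,8,7,9,15,4,13,10,6,5,16]
arr[mid]=4<15: swap arr[4],arr[5]; lo=5,mid=6 → [14,8,7,9,4,15,13,10,6,5,16]
arr[mid]=13<15: swap arr[5],arr[6]; lo=6,mid=7 → [14,8,7,9,4,13,15,10,6,5,16]
arr[mid]=10<15: swap arr[6],arr[7]; lo=7,mid=8 → [14,8,7,9,4,13,10,15,6,5,16]
arr[mid]=6<15: swap arr[7],arr[8]; lo=8,mid=9 → [14,8,7,9,4,13,10,6,15,5,16]
arr[mid]=5<15: swap arr[8],arr[9]; lo=9,mid=10 → [14,8,7,9,4,13,10,6,5,15,16]
end: lo=9, hi=9; arr = [14,8,7,9,4,13,10,6,5,15,16]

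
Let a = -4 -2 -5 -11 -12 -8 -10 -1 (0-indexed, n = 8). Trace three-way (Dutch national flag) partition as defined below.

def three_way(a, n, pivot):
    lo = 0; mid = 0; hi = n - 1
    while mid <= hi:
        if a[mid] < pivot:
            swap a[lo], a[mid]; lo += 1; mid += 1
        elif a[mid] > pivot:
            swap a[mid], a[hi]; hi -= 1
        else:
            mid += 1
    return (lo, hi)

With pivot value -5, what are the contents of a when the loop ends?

lo=0 mid=0 hi=7
-4>-5: swap(0,7), hi=6 ⇒ -1 -2 -5 -11 -12 -8 -10 -4
-1>-5: swap(0,6), hi=5 ⇒ -10 -2 -5 -11 -12 -8 -1 -4
-10<-5: swap(0,0), lo=1 mid=1 ⇒ -10 -2 -5 -11 -12 -8 -1 -4
-2>-5: swap(1,5), hi=4 ⇒ -10 -8 -5 -11 -12 -2 -1 -4
-8<-5: swap(1,1), lo=2 mid=2 ⇒ -10 -8 -5 -11 -12 -2 -1 -4
-5=-5: mid=3
-11<-5: swap(2,3), lo=3 mid=4 ⇒ -10 -8 -11 -5 -12 -2 -1 -4
-12<-5: swap(3,4), lo=4 mid=5 ⇒ -10 -8 -11 -12 -5 -2 -1 -4
done. lo=4 hi=4; a=-10 -8 -11 -12 -5 -2 -1 -4

-10 -8 -11 -12 -5 -2 -1 -4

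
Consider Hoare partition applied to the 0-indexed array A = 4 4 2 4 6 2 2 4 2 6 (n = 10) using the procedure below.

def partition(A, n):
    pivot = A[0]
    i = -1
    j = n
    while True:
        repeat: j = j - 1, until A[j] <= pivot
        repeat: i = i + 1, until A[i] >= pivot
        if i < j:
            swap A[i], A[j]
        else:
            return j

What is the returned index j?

4

pivot = A[0] = 4; i = -1, j = 10
j→8 (A[8]=2≤4), i→0 (A[0]=4≥4); i<j, swap → 2 4 2 4 6 2 2 4 4 6
j→7 (A[7]=4≤4), i→1 (A[1]=4≥4); i<j, swap → 2 4 2 4 6 2 2 4 4 6
j→6 (A[6]=2≤4), i→3 (A[3]=4≥4); i<j, swap → 2 4 2 2 6 2 4 4 4 6
j→5 (A[5]=2≤4), i→4 (A[4]=6≥4); i<j, swap → 2 4 2 2 2 6 4 4 4 6
j→4, i→5; i≥j, return j=4. A = 2 4 2 2 2 6 4 4 4 6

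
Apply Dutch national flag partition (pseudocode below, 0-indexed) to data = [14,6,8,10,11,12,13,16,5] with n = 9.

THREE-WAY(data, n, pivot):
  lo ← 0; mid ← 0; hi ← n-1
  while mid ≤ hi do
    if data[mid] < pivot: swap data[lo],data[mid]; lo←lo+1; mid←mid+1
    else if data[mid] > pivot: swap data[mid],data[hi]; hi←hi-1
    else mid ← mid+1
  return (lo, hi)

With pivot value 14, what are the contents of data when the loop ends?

[6,8,10,11,12,13,5,14,16]

lo=0 mid=0 hi=8
14=14: mid=1
6<14: swap(0,1), lo=1 mid=2 ⇒ [6,14,8,10,11,12,13,16,5]
8<14: swap(1,2), lo=2 mid=3 ⇒ [6,8,14,10,11,12,13,16,5]
10<14: swap(2,3), lo=3 mid=4 ⇒ [6,8,10,14,11,12,13,16,5]
11<14: swap(3,4), lo=4 mid=5 ⇒ [6,8,10,11,14,12,13,16,5]
12<14: swap(4,5), lo=5 mid=6 ⇒ [6,8,10,11,12,14,13,16,5]
13<14: swap(5,6), lo=6 mid=7 ⇒ [6,8,10,11,12,13,14,16,5]
16>14: swap(7,8), hi=7 ⇒ [6,8,10,11,12,13,14,5,16]
5<14: swap(6,7), lo=7 mid=8 ⇒ [6,8,10,11,12,13,5,14,16]
done. lo=7 hi=7; data=[6,8,10,11,12,13,5,14,16]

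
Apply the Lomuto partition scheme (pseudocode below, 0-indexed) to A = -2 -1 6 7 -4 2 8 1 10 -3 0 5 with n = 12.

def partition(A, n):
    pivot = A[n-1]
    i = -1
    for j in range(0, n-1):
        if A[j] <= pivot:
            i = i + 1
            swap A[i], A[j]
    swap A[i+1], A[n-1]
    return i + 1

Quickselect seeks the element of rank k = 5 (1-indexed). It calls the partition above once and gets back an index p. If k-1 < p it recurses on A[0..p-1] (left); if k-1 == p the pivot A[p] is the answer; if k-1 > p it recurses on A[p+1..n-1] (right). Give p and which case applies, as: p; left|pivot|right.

7; left

pivot=5, i=-1
j=0: -2≤5, i=0, swap(0,0) ⇒ -2 -1 6 7 -4 2 8 1 10 -3 0 5
j=1: -1≤5, i=1, swap(1,1) ⇒ -2 -1 6 7 -4 2 8 1 10 -3 0 5
j=2: 6>5, skip
j=3: 7>5, skip
j=4: -4≤5, i=2, swap(2,4) ⇒ -2 -1 -4 7 6 2 8 1 10 -3 0 5
j=5: 2≤5, i=3, swap(3,5) ⇒ -2 -1 -4 2 6 7 8 1 10 -3 0 5
j=6: 8>5, skip
j=7: 1≤5, i=4, swap(4,7) ⇒ -2 -1 -4 2 1 7 8 6 10 -3 0 5
j=8: 10>5, skip
j=9: -3≤5, i=5, swap(5,9) ⇒ -2 -1 -4 2 1 -3 8 6 10 7 0 5
j=10: 0≤5, i=6, swap(6,10) ⇒ -2 -1 -4 2 1 -3 0 6 10 7 8 5
swap(7,11) ⇒ -2 -1 -4 2 1 -3 0 5 10 7 8 6; return 7
p = 7; k-1 = 4 < 7 ⇒ left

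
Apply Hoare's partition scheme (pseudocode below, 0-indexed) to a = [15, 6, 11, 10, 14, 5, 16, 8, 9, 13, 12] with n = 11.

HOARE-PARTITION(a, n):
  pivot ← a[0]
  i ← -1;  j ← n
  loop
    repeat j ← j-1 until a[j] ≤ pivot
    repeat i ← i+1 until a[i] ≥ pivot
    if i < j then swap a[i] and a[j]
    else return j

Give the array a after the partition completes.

pivot=15
j stops at 10 (12), i stops at 0 (15); swap ⇒ [12, 6, 11, 10, 14, 5, 16, 8, 9, 13, 15]
j stops at 9 (13), i stops at 6 (16); swap ⇒ [12, 6, 11, 10, 14, 5, 13, 8, 9, 16, 15]
j stops at 8, i stops at 9; i≥j ⇒ return 8. a=[12, 6, 11, 10, 14, 5, 13, 8, 9, 16, 15]

[12, 6, 11, 10, 14, 5, 13, 8, 9, 16, 15]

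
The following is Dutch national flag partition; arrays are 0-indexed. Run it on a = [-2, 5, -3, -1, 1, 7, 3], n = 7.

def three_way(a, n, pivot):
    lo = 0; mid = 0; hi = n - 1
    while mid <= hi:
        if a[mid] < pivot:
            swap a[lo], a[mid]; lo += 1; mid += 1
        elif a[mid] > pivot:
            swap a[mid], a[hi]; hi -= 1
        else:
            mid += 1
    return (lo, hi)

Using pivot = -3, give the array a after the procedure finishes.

[-3, 5, -1, 1, 7, 3, -2]

pivot = -3; lo=0, mid=0, hi=6
a[mid]=-2>-3: swap a[0],a[6]; hi=5 → [3, 5, -3, -1, 1, 7, -2]
a[mid]=3>-3: swap a[0],a[5]; hi=4 → [7, 5, -3, -1, 1, 3, -2]
a[mid]=7>-3: swap a[0],a[4]; hi=3 → [1, 5, -3, -1, 7, 3, -2]
a[mid]=1>-3: swap a[0],a[3]; hi=2 → [-1, 5, -3, 1, 7, 3, -2]
a[mid]=-1>-3: swap a[0],a[2]; hi=1 → [-3, 5, -1, 1, 7, 3, -2]
a[mid]=-3=-3: mid=1
a[mid]=5>-3: swap a[1],a[1]; hi=0 → [-3, 5, -1, 1, 7, 3, -2]
end: lo=0, hi=0; a = [-3, 5, -1, 1, 7, 3, -2]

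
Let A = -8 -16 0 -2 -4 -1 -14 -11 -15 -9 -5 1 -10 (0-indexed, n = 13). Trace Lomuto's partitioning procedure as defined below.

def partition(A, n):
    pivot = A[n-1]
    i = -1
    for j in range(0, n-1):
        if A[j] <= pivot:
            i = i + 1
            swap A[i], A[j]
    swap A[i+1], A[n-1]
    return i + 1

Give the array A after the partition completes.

-16 -14 -11 -15 -10 -1 -8 0 -2 -9 -5 1 -4

pivot=-10, i=-1
j=0: -8>-10, skip
j=1: -16≤-10, i=0, swap(0,1) ⇒ -16 -8 0 -2 -4 -1 -14 -11 -15 -9 -5 1 -10
j=2: 0>-10, skip
j=3: -2>-10, skip
j=4: -4>-10, skip
j=5: -1>-10, skip
j=6: -14≤-10, i=1, swap(1,6) ⇒ -16 -14 0 -2 -4 -1 -8 -11 -15 -9 -5 1 -10
j=7: -11≤-10, i=2, swap(2,7) ⇒ -16 -14 -11 -2 -4 -1 -8 0 -15 -9 -5 1 -10
j=8: -15≤-10, i=3, swap(3,8) ⇒ -16 -14 -11 -15 -4 -1 -8 0 -2 -9 -5 1 -10
j=9: -9>-10, skip
j=10: -5>-10, skip
j=11: 1>-10, skip
swap(4,12) ⇒ -16 -14 -11 -15 -10 -1 -8 0 -2 -9 -5 1 -4; return 4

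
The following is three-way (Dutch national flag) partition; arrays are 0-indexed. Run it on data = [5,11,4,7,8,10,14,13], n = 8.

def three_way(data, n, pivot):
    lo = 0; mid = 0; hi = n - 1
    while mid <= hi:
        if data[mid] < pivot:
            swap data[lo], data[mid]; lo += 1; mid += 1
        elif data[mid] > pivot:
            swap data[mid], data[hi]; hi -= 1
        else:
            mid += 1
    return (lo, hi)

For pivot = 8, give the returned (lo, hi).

lo=0 mid=0 hi=7
5<8: swap(0,0), lo=1 mid=1 ⇒ [5,11,4,7,8,10,14,13]
11>8: swap(1,7), hi=6 ⇒ [5,13,4,7,8,10,14,11]
13>8: swap(1,6), hi=5 ⇒ [5,14,4,7,8,10,13,11]
14>8: swap(1,5), hi=4 ⇒ [5,10,4,7,8,14,13,11]
10>8: swap(1,4), hi=3 ⇒ [5,8,4,7,10,14,13,11]
8=8: mid=2
4<8: swap(1,2), lo=2 mid=3 ⇒ [5,4,8,7,10,14,13,11]
7<8: swap(2,3), lo=3 mid=4 ⇒ [5,4,7,8,10,14,13,11]
done. lo=3 hi=3; data=[5,4,7,8,10,14,13,11]

(3, 3)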